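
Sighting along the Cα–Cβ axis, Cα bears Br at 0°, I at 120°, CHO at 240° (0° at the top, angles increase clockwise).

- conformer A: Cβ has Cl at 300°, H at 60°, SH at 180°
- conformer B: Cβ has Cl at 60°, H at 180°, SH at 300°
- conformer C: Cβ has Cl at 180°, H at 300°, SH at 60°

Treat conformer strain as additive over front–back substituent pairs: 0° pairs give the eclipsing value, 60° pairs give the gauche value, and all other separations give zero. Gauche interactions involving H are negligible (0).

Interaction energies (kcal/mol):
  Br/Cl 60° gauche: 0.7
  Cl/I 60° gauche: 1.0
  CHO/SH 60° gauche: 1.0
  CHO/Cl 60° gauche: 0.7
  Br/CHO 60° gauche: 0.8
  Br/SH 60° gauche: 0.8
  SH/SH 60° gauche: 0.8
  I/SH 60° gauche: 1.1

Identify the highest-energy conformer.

A is staggered. Br at 0° is gauche with Cl at 300° (0.7); I at 120° is gauche with SH at 180° (1.1); CHO at 240° is gauche with Cl at 300° (0.7); CHO at 240° is gauche with SH at 180° (1.0). Total 3.5 kcal/mol.
B is staggered. Br at 0° is gauche with Cl at 60° (0.7); Br at 0° is gauche with SH at 300° (0.8); I at 120° is gauche with Cl at 60° (1.0); CHO at 240° is gauche with SH at 300° (1.0). Total 3.5 kcal/mol.
C is staggered. Br at 0° is gauche with SH at 60° (0.8); I at 120° is gauche with Cl at 180° (1.0); I at 120° is gauche with SH at 60° (1.1); CHO at 240° is gauche with Cl at 180° (0.7). Total 3.6 kcal/mol.
C has the highest total (3.6 kcal/mol).

C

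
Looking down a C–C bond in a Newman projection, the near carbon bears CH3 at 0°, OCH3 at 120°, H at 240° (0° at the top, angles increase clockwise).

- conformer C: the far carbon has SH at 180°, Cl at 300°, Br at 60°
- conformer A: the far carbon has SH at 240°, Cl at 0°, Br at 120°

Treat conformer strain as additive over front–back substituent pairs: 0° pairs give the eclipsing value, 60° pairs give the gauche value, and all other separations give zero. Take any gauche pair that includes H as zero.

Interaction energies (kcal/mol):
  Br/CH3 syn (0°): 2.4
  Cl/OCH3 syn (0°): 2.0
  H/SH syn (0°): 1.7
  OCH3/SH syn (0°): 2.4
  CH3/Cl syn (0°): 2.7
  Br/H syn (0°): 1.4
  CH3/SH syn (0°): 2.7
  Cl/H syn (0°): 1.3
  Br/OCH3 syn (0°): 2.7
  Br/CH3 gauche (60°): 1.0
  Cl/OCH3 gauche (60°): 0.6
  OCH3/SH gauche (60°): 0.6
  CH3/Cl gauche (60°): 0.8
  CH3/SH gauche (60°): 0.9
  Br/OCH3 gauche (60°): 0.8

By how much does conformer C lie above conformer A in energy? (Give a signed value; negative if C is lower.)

C (staggered): CH3–Cl gauche, CH3–Br gauche, OCH3–SH gauche, OCH3–Br gauche; 0.8 + 1.0 + 0.6 + 0.8 = 3.2 kcal/mol.
A (eclipsed): CH3–Cl eclipsed, OCH3–Br eclipsed, H–SH eclipsed; 2.7 + 2.7 + 1.7 = 7.1 kcal/mol.
E(C) − E(A) = 3.2 − 7.1 = -3.9 kcal/mol.

-3.9 kcal/mol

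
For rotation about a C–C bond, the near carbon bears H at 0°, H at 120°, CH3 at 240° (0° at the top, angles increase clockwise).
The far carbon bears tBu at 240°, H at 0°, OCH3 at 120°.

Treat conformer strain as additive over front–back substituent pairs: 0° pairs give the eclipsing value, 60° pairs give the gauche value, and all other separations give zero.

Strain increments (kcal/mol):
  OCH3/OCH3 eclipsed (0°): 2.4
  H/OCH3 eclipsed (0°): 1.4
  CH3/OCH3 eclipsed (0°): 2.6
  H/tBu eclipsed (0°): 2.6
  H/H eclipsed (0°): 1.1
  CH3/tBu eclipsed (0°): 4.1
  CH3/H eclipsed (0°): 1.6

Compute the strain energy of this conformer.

6.6 kcal/mol

This conformer (eclipsed): H(0°)/H(0°) eclipsed 1.1; H(120°)/OCH3(120°) eclipsed 1.4; CH3(240°)/tBu(240°) eclipsed 4.1 → 6.6 kcal/mol.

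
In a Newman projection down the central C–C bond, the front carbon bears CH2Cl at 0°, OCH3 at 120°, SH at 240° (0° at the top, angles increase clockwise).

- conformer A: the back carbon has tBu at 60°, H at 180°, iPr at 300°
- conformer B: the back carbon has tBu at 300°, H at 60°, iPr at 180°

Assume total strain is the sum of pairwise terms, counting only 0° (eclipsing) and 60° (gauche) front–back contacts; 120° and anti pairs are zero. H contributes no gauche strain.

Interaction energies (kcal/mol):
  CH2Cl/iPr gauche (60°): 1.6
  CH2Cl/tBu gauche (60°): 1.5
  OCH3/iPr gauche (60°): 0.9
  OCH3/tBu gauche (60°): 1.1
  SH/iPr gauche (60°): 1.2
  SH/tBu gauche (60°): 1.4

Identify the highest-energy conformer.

A

A (staggered): CH2Cl–tBu gauche, CH2Cl–iPr gauche, OCH3–tBu gauche, SH–iPr gauche; 1.5 + 1.6 + 1.1 + 1.2 = 5.4 kcal/mol.
B (staggered): CH2Cl–tBu gauche, OCH3–iPr gauche, SH–tBu gauche, SH–iPr gauche; 1.5 + 0.9 + 1.4 + 1.2 = 5.0 kcal/mol.
A has the highest total (5.4 kcal/mol).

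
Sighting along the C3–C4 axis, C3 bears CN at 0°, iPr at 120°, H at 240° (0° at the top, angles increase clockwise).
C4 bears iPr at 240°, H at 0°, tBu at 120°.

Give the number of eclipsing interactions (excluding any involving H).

Non-H eclipsing pairs: iPr(120°)/tBu(120°) — 1 interaction.

1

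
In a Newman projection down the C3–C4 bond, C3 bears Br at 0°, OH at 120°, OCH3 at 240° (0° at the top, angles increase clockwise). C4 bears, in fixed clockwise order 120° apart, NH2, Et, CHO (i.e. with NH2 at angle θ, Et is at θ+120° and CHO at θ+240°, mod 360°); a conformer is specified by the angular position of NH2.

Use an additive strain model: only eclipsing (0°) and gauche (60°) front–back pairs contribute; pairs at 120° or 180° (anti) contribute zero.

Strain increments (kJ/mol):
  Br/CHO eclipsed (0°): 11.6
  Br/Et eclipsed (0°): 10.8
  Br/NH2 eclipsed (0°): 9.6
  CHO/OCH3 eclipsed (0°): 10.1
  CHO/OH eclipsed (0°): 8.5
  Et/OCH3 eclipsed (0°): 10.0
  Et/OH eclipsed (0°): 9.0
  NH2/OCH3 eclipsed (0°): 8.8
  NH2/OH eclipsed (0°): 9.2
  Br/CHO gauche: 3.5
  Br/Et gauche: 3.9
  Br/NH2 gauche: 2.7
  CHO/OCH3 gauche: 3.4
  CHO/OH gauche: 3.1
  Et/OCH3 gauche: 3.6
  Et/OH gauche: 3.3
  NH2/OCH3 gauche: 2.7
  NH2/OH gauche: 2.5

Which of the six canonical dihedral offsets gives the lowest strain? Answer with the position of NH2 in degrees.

60°

NH2 at 0° (eclipsed): Br–NH2 eclipsed, OH–Et eclipsed, OCH3–CHO eclipsed; 9.6 + 9.0 + 10.1 = 28.7 kJ/mol.
NH2 at 60° (staggered): Br–NH2 gauche, Br–CHO gauche, OH–NH2 gauche, OH–Et gauche, OCH3–Et gauche, OCH3–CHO gauche; 2.7 + 3.5 + 2.5 + 3.3 + 3.6 + 3.4 = 19.0 kJ/mol.
NH2 at 120° (eclipsed): Br–CHO eclipsed, OH–NH2 eclipsed, OCH3–Et eclipsed; 11.6 + 9.2 + 10.0 = 30.8 kJ/mol.
NH2 at 180° (staggered): Br–Et gauche, Br–CHO gauche, OH–NH2 gauche, OH–CHO gauche, OCH3–NH2 gauche, OCH3–Et gauche; 3.9 + 3.5 + 2.5 + 3.1 + 2.7 + 3.6 = 19.3 kJ/mol.
NH2 at 240° (eclipsed): Br–Et eclipsed, OH–CHO eclipsed, OCH3–NH2 eclipsed; 10.8 + 8.5 + 8.8 = 28.1 kJ/mol.
NH2 at 300° (staggered): Br–NH2 gauche, Br–Et gauche, OH–Et gauche, OH–CHO gauche, OCH3–NH2 gauche, OCH3–CHO gauche; 2.7 + 3.9 + 3.3 + 3.1 + 2.7 + 3.4 = 19.1 kJ/mol.
The minimum (19.0 kJ/mol) occurs with NH2 at 60°.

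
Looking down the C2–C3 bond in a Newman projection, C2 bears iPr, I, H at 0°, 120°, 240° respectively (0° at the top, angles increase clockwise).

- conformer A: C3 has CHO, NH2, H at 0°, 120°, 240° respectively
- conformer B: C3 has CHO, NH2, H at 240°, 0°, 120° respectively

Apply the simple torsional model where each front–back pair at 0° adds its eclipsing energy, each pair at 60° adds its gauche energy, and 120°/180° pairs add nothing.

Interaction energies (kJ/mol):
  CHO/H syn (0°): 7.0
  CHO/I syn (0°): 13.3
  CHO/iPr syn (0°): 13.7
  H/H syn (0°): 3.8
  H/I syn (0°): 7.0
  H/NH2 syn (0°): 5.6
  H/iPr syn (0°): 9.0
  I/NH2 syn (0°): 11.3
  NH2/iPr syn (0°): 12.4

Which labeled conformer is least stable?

A (eclipsed): iPr–CHO eclipsed, I–NH2 eclipsed, H–H eclipsed; 13.7 + 11.3 + 3.8 = 28.8 kJ/mol.
B (eclipsed): iPr–NH2 eclipsed, I–H eclipsed, H–CHO eclipsed; 12.4 + 7.0 + 7.0 = 26.4 kJ/mol.
A has the highest total (28.8 kJ/mol).

A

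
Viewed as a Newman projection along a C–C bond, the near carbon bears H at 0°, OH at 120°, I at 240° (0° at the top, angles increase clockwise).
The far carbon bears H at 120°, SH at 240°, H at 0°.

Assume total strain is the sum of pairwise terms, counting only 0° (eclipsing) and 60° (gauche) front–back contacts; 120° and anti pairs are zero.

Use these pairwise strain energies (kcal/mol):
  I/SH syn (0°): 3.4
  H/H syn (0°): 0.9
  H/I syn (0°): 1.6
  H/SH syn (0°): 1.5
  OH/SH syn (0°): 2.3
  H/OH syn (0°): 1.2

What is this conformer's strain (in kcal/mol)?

This conformer is eclipsed. H at 0° is eclipsed with H at 0° (0.9); OH at 120° is eclipsed with H at 120° (1.2); I at 240° is eclipsed with SH at 240° (3.4). Total 5.5 kcal/mol.

5.5 kcal/mol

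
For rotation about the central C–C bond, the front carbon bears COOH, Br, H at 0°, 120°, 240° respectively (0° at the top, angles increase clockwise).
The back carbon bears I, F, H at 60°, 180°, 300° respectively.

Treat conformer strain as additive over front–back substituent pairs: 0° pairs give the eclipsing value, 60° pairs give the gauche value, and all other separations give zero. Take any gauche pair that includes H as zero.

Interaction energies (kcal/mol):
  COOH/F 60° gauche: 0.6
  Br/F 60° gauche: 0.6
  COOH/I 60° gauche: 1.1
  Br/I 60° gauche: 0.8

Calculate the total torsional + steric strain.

2.5 kcal/mol

This conformer (staggered): COOH–I gauche, Br–I gauche, Br–F gauche; 1.1 + 0.8 + 0.6 = 2.5 kcal/mol.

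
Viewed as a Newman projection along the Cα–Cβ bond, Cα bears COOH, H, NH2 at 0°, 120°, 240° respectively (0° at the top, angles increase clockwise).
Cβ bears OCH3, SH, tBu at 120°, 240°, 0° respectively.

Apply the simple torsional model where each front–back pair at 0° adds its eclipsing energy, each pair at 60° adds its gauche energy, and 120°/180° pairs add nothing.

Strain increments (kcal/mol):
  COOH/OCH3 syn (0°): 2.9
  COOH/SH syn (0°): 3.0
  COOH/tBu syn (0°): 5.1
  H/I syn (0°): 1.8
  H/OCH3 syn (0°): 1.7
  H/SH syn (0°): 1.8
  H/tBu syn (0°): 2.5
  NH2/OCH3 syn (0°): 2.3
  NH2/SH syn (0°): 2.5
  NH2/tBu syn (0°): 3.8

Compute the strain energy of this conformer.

This conformer (eclipsed): COOH–tBu eclipsed, H–OCH3 eclipsed, NH2–SH eclipsed; 5.1 + 1.7 + 2.5 = 9.3 kcal/mol.

9.3 kcal/mol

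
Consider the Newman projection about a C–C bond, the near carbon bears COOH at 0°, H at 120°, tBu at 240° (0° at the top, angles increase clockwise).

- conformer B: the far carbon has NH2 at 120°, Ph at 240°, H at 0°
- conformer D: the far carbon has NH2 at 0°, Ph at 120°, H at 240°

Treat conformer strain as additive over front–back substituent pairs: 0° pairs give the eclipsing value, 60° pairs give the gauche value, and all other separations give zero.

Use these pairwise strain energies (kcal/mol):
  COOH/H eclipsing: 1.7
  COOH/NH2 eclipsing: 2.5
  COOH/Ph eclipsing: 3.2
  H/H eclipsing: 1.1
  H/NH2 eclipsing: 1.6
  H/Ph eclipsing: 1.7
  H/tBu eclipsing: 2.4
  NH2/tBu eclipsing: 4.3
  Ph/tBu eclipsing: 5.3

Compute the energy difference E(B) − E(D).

B (eclipsed): COOH–H eclipsed, H–NH2 eclipsed, tBu–Ph eclipsed; 1.7 + 1.6 + 5.3 = 8.6 kcal/mol.
D (eclipsed): COOH–NH2 eclipsed, H–Ph eclipsed, tBu–H eclipsed; 2.5 + 1.7 + 2.4 = 6.6 kcal/mol.
E(B) − E(D) = 8.6 − 6.6 = +2.0 kcal/mol.

+2.0 kcal/mol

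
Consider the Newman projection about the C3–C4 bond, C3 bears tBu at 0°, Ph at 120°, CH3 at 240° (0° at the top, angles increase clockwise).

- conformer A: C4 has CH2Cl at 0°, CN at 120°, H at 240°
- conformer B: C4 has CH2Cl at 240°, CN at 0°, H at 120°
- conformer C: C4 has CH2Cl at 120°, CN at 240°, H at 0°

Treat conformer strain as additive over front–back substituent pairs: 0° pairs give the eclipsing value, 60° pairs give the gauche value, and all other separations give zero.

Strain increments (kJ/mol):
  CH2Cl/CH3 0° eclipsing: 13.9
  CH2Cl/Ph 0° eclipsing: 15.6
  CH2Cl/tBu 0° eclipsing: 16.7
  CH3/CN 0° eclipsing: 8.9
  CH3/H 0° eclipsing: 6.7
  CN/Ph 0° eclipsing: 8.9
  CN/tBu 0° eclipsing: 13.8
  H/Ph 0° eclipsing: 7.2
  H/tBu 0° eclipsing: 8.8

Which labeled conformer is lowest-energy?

A is eclipsed. tBu at 0° is eclipsed with CH2Cl at 0° (16.7); Ph at 120° is eclipsed with CN at 120° (8.9); CH3 at 240° is eclipsed with H at 240° (6.7). Total 32.3 kJ/mol.
B is eclipsed. tBu at 0° is eclipsed with CN at 0° (13.8); Ph at 120° is eclipsed with H at 120° (7.2); CH3 at 240° is eclipsed with CH2Cl at 240° (13.9). Total 34.9 kJ/mol.
C is eclipsed. tBu at 0° is eclipsed with H at 0° (8.8); Ph at 120° is eclipsed with CH2Cl at 120° (15.6); CH3 at 240° is eclipsed with CN at 240° (8.9). Total 33.3 kJ/mol.
A has the lowest total (32.3 kJ/mol).

A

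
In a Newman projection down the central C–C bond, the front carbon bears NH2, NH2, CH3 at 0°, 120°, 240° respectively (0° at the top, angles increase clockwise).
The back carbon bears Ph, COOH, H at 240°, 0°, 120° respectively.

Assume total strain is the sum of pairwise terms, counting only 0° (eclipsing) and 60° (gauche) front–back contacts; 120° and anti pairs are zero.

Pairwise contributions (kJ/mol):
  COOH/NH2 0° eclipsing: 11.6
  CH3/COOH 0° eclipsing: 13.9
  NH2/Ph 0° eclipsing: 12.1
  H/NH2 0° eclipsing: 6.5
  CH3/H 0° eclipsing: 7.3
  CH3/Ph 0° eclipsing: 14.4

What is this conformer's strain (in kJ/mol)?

This conformer (eclipsed): NH2(0°)/COOH(0°) eclipsed 11.6; NH2(120°)/H(120°) eclipsed 6.5; CH3(240°)/Ph(240°) eclipsed 14.4 → 32.5 kJ/mol.

32.5 kJ/mol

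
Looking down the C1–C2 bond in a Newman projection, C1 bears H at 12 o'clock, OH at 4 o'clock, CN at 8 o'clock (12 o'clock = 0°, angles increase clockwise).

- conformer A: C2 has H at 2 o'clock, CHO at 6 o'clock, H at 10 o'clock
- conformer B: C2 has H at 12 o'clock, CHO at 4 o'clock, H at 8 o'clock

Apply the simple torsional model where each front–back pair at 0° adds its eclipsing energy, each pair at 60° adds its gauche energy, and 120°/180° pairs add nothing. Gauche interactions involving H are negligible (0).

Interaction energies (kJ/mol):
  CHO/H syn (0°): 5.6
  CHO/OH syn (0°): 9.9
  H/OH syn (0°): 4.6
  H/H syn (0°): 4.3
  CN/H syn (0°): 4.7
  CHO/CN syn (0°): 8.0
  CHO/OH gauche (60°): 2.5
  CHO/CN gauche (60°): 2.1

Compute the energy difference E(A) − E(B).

A (staggered): OH(120°)/CHO(180°) gauche 2.5; CN(240°)/CHO(180°) gauche 2.1 → 4.6 kJ/mol.
B (eclipsed): H(0°)/H(0°) eclipsed 4.3; OH(120°)/CHO(120°) eclipsed 9.9; CN(240°)/H(240°) eclipsed 4.7 → 18.9 kJ/mol.
E(A) − E(B) = 4.6 − 18.9 = -14.3 kJ/mol.

-14.3 kJ/mol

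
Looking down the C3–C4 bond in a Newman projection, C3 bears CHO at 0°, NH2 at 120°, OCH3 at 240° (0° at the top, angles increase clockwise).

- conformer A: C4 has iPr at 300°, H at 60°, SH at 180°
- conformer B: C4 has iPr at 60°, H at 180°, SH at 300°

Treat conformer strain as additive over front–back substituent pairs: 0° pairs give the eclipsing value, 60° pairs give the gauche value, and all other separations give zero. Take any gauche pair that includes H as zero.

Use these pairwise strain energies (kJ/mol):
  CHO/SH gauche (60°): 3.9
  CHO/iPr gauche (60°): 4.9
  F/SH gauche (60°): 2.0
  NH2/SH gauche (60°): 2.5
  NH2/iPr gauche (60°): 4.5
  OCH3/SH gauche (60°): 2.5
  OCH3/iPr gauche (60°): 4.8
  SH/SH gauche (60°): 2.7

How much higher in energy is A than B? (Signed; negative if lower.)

-1.1 kJ/mol

A is staggered. CHO at 0° is gauche with iPr at 300° (4.9); NH2 at 120° is gauche with SH at 180° (2.5); OCH3 at 240° is gauche with iPr at 300° (4.8); OCH3 at 240° is gauche with SH at 180° (2.5). Total 14.7 kJ/mol.
B is staggered. CHO at 0° is gauche with iPr at 60° (4.9); CHO at 0° is gauche with SH at 300° (3.9); NH2 at 120° is gauche with iPr at 60° (4.5); OCH3 at 240° is gauche with SH at 300° (2.5). Total 15.8 kJ/mol.
E(A) − E(B) = 14.7 − 15.8 = -1.1 kJ/mol.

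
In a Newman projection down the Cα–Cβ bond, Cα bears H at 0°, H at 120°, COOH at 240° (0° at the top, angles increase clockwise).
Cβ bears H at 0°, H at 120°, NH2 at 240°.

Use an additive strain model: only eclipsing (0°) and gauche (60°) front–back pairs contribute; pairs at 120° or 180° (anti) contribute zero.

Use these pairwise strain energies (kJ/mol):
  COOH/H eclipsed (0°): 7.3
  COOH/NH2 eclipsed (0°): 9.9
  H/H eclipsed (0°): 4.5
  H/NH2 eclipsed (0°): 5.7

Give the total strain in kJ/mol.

18.9 kJ/mol

This conformer (eclipsed): H(0°)/H(0°) eclipsed 4.5; H(120°)/H(120°) eclipsed 4.5; COOH(240°)/NH2(240°) eclipsed 9.9 → 18.9 kJ/mol.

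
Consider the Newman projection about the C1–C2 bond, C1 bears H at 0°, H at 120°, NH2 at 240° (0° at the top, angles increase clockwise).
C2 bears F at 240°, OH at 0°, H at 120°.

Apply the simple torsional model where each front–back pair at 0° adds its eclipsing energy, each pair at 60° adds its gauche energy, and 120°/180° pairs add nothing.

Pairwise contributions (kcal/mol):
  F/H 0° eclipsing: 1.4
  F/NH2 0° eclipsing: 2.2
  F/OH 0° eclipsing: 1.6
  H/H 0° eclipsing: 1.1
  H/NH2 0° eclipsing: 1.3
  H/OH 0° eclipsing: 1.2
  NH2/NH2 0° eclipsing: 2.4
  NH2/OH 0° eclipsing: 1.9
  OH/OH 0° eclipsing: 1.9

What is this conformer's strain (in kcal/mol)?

4.5 kcal/mol

This conformer (eclipsed): H–OH eclipsed, H–H eclipsed, NH2–F eclipsed; 1.2 + 1.1 + 2.2 = 4.5 kcal/mol.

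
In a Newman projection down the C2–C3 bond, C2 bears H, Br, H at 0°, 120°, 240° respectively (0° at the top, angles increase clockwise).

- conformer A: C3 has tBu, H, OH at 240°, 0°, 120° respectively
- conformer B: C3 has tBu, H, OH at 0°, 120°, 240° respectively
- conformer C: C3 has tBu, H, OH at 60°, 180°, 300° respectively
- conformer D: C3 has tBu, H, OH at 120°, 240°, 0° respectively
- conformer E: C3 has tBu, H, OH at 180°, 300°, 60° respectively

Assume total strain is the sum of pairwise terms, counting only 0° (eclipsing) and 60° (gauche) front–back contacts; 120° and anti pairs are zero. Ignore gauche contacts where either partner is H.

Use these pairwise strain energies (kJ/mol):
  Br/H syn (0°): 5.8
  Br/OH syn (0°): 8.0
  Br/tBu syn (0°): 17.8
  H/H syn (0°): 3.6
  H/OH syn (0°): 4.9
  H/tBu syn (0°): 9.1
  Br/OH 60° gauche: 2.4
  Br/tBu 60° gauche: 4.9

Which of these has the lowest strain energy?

A (eclipsed): H(0°)/H(0°) eclipsed 3.6; Br(120°)/OH(120°) eclipsed 8.0; H(240°)/tBu(240°) eclipsed 9.1 → 20.7 kJ/mol.
B (eclipsed): H(0°)/tBu(0°) eclipsed 9.1; Br(120°)/H(120°) eclipsed 5.8; H(240°)/OH(240°) eclipsed 4.9 → 19.8 kJ/mol.
C (staggered): Br(120°)/tBu(60°) gauche 4.9 → 4.9 kJ/mol.
D (eclipsed): H(0°)/OH(0°) eclipsed 4.9; Br(120°)/tBu(120°) eclipsed 17.8; H(240°)/H(240°) eclipsed 3.6 → 26.3 kJ/mol.
E (staggered): Br(120°)/tBu(180°) gauche 4.9; Br(120°)/OH(60°) gauche 2.4 → 7.3 kJ/mol.
C has the lowest total (4.9 kJ/mol).

C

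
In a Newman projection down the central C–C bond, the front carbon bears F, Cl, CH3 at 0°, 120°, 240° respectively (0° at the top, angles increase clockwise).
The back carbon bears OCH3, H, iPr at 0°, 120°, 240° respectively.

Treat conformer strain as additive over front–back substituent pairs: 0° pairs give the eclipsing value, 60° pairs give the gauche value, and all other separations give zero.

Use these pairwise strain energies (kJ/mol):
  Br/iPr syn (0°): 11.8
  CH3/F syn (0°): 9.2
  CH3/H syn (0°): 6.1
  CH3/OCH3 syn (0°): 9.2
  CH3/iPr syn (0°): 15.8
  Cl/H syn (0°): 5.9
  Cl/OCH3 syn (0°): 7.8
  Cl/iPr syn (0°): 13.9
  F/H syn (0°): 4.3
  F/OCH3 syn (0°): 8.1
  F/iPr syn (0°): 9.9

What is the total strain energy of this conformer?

This conformer is eclipsed. F at 0° is eclipsed with OCH3 at 0° (8.1); Cl at 120° is eclipsed with H at 120° (5.9); CH3 at 240° is eclipsed with iPr at 240° (15.8). Total 29.8 kJ/mol.

29.8 kJ/mol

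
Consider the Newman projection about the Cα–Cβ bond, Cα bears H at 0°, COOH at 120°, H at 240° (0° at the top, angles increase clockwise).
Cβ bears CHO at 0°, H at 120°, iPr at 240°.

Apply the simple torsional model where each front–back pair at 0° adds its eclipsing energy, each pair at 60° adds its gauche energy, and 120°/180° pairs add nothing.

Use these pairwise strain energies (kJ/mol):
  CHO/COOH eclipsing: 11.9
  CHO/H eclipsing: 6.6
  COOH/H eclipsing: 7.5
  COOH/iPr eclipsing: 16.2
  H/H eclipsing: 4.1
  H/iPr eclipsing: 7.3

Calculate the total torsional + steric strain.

21.4 kJ/mol

This conformer (eclipsed): H–CHO eclipsed, COOH–H eclipsed, H–iPr eclipsed; 6.6 + 7.5 + 7.3 = 21.4 kJ/mol.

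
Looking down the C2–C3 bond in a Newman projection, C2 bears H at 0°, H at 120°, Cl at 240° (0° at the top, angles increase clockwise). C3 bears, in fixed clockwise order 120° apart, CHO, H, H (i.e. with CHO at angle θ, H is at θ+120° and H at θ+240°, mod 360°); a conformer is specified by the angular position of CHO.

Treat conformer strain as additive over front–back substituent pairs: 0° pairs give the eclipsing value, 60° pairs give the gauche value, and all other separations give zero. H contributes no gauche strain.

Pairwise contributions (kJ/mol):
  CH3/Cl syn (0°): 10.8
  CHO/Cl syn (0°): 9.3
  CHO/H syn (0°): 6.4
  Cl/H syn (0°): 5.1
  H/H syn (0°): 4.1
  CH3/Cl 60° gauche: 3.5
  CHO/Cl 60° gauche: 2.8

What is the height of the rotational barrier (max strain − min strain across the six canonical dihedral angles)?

17.5 kJ/mol

CHO at 0° (eclipsed): H–CHO eclipsed, H–H eclipsed, Cl–H eclipsed; 6.4 + 4.1 + 5.1 = 15.6 kJ/mol.
CHO at 60° (staggered): no non-H gauche contacts → 0.0 kJ/mol.
CHO at 120° (eclipsed): H–H eclipsed, H–CHO eclipsed, Cl–H eclipsed; 4.1 + 6.4 + 5.1 = 15.6 kJ/mol.
CHO at 180° (staggered): Cl–CHO gauche; 2.8 = 2.8 kJ/mol.
CHO at 240° (eclipsed): H–H eclipsed, H–H eclipsed, Cl–CHO eclipsed; 4.1 + 4.1 + 9.3 = 17.5 kJ/mol.
CHO at 300° (staggered): Cl–CHO gauche; 2.8 = 2.8 kJ/mol.
Max at 240° (17.5 kJ/mol), min at 60° (0.0 kJ/mol); barrier = 17.5 kJ/mol.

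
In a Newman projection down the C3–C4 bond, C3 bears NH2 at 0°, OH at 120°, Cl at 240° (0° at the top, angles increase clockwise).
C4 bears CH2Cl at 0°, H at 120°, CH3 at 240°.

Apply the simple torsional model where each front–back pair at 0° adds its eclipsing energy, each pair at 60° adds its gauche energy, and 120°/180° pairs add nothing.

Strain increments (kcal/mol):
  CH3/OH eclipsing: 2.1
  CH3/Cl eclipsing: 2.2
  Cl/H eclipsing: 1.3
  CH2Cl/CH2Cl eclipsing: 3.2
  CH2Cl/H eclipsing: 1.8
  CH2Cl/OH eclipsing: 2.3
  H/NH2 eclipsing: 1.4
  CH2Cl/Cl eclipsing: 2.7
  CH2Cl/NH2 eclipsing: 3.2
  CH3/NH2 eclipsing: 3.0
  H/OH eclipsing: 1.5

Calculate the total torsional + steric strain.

This conformer (eclipsed): NH2–CH2Cl eclipsed, OH–H eclipsed, Cl–CH3 eclipsed; 3.2 + 1.5 + 2.2 = 6.9 kcal/mol.

6.9 kcal/mol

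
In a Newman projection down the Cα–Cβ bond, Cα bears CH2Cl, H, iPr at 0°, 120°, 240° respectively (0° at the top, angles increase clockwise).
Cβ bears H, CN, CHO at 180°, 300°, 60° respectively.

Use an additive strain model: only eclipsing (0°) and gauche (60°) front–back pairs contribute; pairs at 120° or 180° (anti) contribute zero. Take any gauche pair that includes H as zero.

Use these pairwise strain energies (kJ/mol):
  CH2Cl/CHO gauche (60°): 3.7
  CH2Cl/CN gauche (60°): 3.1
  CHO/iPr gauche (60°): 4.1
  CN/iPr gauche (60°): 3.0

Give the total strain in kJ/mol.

This conformer is staggered. CH2Cl at 0° is gauche with CN at 300° (3.1); CH2Cl at 0° is gauche with CHO at 60° (3.7); iPr at 240° is gauche with CN at 300° (3.0). Total 9.8 kJ/mol.

9.8 kJ/mol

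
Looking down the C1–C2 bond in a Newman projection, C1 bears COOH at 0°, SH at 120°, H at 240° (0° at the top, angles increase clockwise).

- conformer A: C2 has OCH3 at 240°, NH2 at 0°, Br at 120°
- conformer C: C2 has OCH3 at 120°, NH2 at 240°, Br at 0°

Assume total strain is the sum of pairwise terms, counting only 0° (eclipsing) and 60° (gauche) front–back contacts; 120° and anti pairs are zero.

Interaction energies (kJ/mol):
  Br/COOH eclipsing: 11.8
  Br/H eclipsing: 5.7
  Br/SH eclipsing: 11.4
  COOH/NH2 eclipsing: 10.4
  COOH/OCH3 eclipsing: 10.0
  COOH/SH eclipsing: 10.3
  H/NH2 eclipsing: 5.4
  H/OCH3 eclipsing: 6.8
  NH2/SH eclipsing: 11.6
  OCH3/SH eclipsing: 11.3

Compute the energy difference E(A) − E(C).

A is eclipsed. COOH at 0° is eclipsed with NH2 at 0° (10.4); SH at 120° is eclipsed with Br at 120° (11.4); H at 240° is eclipsed with OCH3 at 240° (6.8). Total 28.6 kJ/mol.
C is eclipsed. COOH at 0° is eclipsed with Br at 0° (11.8); SH at 120° is eclipsed with OCH3 at 120° (11.3); H at 240° is eclipsed with NH2 at 240° (5.4). Total 28.5 kJ/mol.
E(A) − E(C) = 28.6 − 28.5 = +0.1 kJ/mol.

+0.1 kJ/mol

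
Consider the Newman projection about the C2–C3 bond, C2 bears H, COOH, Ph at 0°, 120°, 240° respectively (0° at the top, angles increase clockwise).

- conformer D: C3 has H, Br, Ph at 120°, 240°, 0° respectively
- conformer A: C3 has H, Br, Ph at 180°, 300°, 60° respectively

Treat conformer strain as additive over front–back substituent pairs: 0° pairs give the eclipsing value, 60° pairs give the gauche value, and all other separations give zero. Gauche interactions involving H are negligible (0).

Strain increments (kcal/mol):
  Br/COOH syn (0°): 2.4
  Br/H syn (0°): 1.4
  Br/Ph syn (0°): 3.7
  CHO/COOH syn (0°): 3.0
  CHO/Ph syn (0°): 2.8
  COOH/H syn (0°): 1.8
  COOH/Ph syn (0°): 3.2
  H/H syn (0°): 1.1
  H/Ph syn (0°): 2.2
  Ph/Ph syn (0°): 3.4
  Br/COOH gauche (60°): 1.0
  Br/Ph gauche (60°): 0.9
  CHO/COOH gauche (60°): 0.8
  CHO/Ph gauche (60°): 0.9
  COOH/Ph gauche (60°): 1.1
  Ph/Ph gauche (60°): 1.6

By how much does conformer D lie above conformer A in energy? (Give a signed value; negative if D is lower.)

D is eclipsed. H at 0° is eclipsed with Ph at 0° (2.2); COOH at 120° is eclipsed with H at 120° (1.8); Ph at 240° is eclipsed with Br at 240° (3.7). Total 7.7 kcal/mol.
A is staggered. COOH at 120° is gauche with Ph at 60° (1.1); Ph at 240° is gauche with Br at 300° (0.9). Total 2.0 kcal/mol.
E(D) − E(A) = 7.7 − 2.0 = +5.7 kcal/mol.

+5.7 kcal/mol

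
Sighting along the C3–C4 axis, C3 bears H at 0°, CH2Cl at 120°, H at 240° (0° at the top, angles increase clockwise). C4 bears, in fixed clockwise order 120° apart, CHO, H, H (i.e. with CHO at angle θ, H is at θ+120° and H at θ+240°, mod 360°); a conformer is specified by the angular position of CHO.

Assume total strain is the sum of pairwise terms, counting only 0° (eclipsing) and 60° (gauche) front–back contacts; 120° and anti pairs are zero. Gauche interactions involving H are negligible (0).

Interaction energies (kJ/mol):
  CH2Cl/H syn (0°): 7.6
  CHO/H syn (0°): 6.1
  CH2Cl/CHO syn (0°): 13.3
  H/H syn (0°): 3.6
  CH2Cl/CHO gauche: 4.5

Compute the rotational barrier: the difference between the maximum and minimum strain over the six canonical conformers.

20.5 kJ/mol

CHO at 0° is eclipsed. H at 0° is eclipsed with CHO at 0° (6.1); CH2Cl at 120° is eclipsed with H at 120° (7.6); H at 240° is eclipsed with H at 240° (3.6). Total 17.3 kJ/mol.
CHO at 60° is staggered. CH2Cl at 120° is gauche with CHO at 60° (4.5). Total 4.5 kJ/mol.
CHO at 120° is eclipsed. H at 0° is eclipsed with H at 0° (3.6); CH2Cl at 120° is eclipsed with CHO at 120° (13.3); H at 240° is eclipsed with H at 240° (3.6). Total 20.5 kJ/mol.
CHO at 180° is staggered. CH2Cl at 120° is gauche with CHO at 180° (4.5). Total 4.5 kJ/mol.
CHO at 240° is eclipsed. H at 0° is eclipsed with H at 0° (3.6); CH2Cl at 120° is eclipsed with H at 120° (7.6); H at 240° is eclipsed with CHO at 240° (6.1). Total 17.3 kJ/mol.
CHO at 300° (staggered): no non-H gauche contacts → 0.0 kJ/mol.
Max at 120° (20.5 kJ/mol), min at 300° (0.0 kJ/mol); barrier = 20.5 kJ/mol.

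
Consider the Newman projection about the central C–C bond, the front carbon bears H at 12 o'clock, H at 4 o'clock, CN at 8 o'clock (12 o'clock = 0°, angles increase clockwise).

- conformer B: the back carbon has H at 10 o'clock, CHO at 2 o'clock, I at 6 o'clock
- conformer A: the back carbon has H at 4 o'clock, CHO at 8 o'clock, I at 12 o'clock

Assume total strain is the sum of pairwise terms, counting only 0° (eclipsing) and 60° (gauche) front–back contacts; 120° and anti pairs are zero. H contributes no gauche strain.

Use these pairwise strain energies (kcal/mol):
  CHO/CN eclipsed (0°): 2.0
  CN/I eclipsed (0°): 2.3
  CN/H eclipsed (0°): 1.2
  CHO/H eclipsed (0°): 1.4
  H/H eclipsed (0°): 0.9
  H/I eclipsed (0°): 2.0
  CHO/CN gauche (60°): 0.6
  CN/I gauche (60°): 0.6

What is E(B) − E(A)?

B (staggered): CN(240°)/I(180°) gauche 0.6 → 0.6 kcal/mol.
A (eclipsed): H(0°)/I(0°) eclipsed 2.0; H(120°)/H(120°) eclipsed 0.9; CN(240°)/CHO(240°) eclipsed 2.0 → 4.9 kcal/mol.
E(B) − E(A) = 0.6 − 4.9 = -4.3 kcal/mol.

-4.3 kcal/mol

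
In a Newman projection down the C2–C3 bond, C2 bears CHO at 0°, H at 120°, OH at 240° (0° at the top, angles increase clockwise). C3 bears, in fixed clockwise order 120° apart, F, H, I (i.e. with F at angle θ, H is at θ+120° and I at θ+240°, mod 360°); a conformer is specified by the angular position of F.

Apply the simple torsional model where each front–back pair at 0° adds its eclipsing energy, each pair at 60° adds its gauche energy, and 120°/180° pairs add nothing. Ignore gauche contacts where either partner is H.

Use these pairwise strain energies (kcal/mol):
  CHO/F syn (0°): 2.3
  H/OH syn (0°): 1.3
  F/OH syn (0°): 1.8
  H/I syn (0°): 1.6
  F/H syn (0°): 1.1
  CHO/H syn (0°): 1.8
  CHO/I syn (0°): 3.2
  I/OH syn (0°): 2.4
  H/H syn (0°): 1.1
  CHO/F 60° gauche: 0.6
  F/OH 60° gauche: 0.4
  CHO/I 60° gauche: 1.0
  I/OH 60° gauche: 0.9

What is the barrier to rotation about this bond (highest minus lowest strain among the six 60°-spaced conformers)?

4.4 kcal/mol

F at 0° (eclipsed): CHO(0°)/F(0°) eclipsed 2.3; H(120°)/H(120°) eclipsed 1.1; OH(240°)/I(240°) eclipsed 2.4 → 5.8 kcal/mol.
F at 60° (staggered): CHO(0°)/F(60°) gauche 0.6; CHO(0°)/I(300°) gauche 1.0; OH(240°)/I(300°) gauche 0.9 → 2.5 kcal/mol.
F at 120° (eclipsed): CHO(0°)/I(0°) eclipsed 3.2; H(120°)/F(120°) eclipsed 1.1; OH(240°)/H(240°) eclipsed 1.3 → 5.6 kcal/mol.
F at 180° (staggered): CHO(0°)/I(60°) gauche 1.0; OH(240°)/F(180°) gauche 0.4 → 1.4 kcal/mol.
F at 240° (eclipsed): CHO(0°)/H(0°) eclipsed 1.8; H(120°)/I(120°) eclipsed 1.6; OH(240°)/F(240°) eclipsed 1.8 → 5.2 kcal/mol.
F at 300° (staggered): CHO(0°)/F(300°) gauche 0.6; OH(240°)/F(300°) gauche 0.4; OH(240°)/I(180°) gauche 0.9 → 1.9 kcal/mol.
Max at 0° (5.8 kcal/mol), min at 180° (1.4 kcal/mol); barrier = 4.4 kcal/mol.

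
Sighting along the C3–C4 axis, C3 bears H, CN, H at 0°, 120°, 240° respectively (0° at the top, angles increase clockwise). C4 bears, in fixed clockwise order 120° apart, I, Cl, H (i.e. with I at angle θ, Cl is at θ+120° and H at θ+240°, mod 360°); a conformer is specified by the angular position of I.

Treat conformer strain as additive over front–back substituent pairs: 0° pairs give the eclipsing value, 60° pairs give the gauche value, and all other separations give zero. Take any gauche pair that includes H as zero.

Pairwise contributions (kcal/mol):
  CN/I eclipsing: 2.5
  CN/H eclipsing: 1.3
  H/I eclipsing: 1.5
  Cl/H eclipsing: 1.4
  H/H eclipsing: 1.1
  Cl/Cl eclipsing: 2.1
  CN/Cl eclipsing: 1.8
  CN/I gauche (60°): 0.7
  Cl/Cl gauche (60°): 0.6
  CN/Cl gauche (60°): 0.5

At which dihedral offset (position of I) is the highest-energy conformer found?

I at 0° (eclipsed): H(0°)/I(0°) eclipsed 1.5; CN(120°)/Cl(120°) eclipsed 1.8; H(240°)/H(240°) eclipsed 1.1 → 4.4 kcal/mol.
I at 60° (staggered): CN(120°)/I(60°) gauche 0.7; CN(120°)/Cl(180°) gauche 0.5 → 1.2 kcal/mol.
I at 120° (eclipsed): H(0°)/H(0°) eclipsed 1.1; CN(120°)/I(120°) eclipsed 2.5; H(240°)/Cl(240°) eclipsed 1.4 → 5.0 kcal/mol.
I at 180° (staggered): CN(120°)/I(180°) gauche 0.7 → 0.7 kcal/mol.
I at 240° (eclipsed): H(0°)/Cl(0°) eclipsed 1.4; CN(120°)/H(120°) eclipsed 1.3; H(240°)/I(240°) eclipsed 1.5 → 4.2 kcal/mol.
I at 300° (staggered): CN(120°)/Cl(60°) gauche 0.5 → 0.5 kcal/mol.
The maximum (5.0 kcal/mol) occurs with I at 120°.

120°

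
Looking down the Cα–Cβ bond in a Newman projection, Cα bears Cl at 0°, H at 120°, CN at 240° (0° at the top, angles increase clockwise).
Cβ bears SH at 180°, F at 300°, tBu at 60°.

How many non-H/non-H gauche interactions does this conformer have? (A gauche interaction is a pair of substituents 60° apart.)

4

Non-H gauche pairs: Cl(0°)/F(300°); Cl(0°)/tBu(60°); CN(240°)/SH(180°); CN(240°)/F(300°) — 4 interactions.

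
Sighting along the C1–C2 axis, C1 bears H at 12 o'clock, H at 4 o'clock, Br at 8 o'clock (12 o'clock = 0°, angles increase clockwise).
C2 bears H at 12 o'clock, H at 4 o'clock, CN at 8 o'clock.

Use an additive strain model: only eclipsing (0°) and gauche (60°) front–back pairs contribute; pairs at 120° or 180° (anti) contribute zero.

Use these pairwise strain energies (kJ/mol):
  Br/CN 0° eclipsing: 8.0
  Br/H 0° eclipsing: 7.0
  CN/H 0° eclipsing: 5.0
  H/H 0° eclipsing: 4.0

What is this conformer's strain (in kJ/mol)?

16.0 kJ/mol

This conformer (eclipsed): H(0°)/H(0°) eclipsed 4.0; H(120°)/H(120°) eclipsed 4.0; Br(240°)/CN(240°) eclipsed 8.0 → 16.0 kJ/mol.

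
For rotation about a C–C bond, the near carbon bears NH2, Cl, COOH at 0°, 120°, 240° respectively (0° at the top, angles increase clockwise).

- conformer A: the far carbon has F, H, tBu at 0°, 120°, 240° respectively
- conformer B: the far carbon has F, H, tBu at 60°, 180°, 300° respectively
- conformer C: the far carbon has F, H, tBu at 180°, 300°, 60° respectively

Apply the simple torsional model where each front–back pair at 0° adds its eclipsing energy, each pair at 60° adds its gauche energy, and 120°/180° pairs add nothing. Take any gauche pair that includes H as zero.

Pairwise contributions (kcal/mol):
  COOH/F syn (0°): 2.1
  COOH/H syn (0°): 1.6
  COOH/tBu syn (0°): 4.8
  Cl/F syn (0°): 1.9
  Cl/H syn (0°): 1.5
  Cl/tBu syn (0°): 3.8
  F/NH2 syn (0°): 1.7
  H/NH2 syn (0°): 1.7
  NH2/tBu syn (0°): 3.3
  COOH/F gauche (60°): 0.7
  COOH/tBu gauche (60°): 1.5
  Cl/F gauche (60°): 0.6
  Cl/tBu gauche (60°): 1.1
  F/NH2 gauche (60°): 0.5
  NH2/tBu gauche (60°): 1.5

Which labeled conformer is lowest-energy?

A (eclipsed): NH2(0°)/F(0°) eclipsed 1.7; Cl(120°)/H(120°) eclipsed 1.5; COOH(240°)/tBu(240°) eclipsed 4.8 → 8.0 kcal/mol.
B (staggered): NH2(0°)/F(60°) gauche 0.5; NH2(0°)/tBu(300°) gauche 1.5; Cl(120°)/F(60°) gauche 0.6; COOH(240°)/tBu(300°) gauche 1.5 → 4.1 kcal/mol.
C (staggered): NH2(0°)/tBu(60°) gauche 1.5; Cl(120°)/F(180°) gauche 0.6; Cl(120°)/tBu(60°) gauche 1.1; COOH(240°)/F(180°) gauche 0.7 → 3.9 kcal/mol.
C has the lowest total (3.9 kcal/mol).

C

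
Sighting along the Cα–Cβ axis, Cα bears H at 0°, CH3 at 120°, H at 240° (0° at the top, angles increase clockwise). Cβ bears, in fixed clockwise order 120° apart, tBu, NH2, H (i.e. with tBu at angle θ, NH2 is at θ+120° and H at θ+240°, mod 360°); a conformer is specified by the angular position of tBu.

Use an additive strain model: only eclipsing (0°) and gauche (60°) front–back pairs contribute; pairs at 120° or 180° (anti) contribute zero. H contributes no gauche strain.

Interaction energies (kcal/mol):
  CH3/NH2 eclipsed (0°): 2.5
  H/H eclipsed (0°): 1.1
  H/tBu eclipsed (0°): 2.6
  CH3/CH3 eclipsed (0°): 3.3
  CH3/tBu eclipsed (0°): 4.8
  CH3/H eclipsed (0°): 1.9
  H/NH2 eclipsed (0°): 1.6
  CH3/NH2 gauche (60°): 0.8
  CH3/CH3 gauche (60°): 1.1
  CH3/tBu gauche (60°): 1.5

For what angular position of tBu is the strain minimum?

300°

tBu at 0° (eclipsed): H(0°)/tBu(0°) eclipsed 2.6; CH3(120°)/NH2(120°) eclipsed 2.5; H(240°)/H(240°) eclipsed 1.1 → 6.2 kcal/mol.
tBu at 60° (staggered): CH3(120°)/tBu(60°) gauche 1.5; CH3(120°)/NH2(180°) gauche 0.8 → 2.3 kcal/mol.
tBu at 120° (eclipsed): H(0°)/H(0°) eclipsed 1.1; CH3(120°)/tBu(120°) eclipsed 4.8; H(240°)/NH2(240°) eclipsed 1.6 → 7.5 kcal/mol.
tBu at 180° (staggered): CH3(120°)/tBu(180°) gauche 1.5 → 1.5 kcal/mol.
tBu at 240° (eclipsed): H(0°)/NH2(0°) eclipsed 1.6; CH3(120°)/H(120°) eclipsed 1.9; H(240°)/tBu(240°) eclipsed 2.6 → 6.1 kcal/mol.
tBu at 300° (staggered): CH3(120°)/NH2(60°) gauche 0.8 → 0.8 kcal/mol.
The minimum (0.8 kcal/mol) occurs with tBu at 300°.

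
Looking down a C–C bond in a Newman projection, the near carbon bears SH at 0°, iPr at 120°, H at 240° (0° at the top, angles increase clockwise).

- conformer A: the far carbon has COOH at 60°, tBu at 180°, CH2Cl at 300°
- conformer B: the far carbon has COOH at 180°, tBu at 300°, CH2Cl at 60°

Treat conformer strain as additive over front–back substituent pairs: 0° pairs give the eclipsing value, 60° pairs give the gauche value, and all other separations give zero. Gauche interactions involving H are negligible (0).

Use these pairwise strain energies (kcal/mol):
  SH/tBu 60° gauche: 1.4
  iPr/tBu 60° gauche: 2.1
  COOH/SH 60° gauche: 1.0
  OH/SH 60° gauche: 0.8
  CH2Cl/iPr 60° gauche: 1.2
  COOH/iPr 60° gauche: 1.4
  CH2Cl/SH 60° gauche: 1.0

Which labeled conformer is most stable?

A (staggered): SH–COOH gauche, SH–CH2Cl gauche, iPr–COOH gauche, iPr–tBu gauche; 1.0 + 1.0 + 1.4 + 2.1 = 5.5 kcal/mol.
B (staggered): SH–tBu gauche, SH–CH2Cl gauche, iPr–COOH gauche, iPr–CH2Cl gauche; 1.4 + 1.0 + 1.4 + 1.2 = 5.0 kcal/mol.
B has the lowest total (5.0 kcal/mol).

B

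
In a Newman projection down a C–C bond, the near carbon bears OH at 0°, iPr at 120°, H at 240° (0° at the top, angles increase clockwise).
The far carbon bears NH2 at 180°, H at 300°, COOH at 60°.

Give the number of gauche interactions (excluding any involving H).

3

Non-H gauche pairs: OH(0°)/COOH(60°); iPr(120°)/NH2(180°); iPr(120°)/COOH(60°) — 3 interactions.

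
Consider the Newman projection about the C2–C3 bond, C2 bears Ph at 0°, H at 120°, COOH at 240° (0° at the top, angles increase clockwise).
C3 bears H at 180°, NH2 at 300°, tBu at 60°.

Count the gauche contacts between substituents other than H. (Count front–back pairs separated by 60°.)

Non-H gauche pairs: Ph(0°)/NH2(300°); Ph(0°)/tBu(60°); COOH(240°)/NH2(300°) — 3 interactions.

3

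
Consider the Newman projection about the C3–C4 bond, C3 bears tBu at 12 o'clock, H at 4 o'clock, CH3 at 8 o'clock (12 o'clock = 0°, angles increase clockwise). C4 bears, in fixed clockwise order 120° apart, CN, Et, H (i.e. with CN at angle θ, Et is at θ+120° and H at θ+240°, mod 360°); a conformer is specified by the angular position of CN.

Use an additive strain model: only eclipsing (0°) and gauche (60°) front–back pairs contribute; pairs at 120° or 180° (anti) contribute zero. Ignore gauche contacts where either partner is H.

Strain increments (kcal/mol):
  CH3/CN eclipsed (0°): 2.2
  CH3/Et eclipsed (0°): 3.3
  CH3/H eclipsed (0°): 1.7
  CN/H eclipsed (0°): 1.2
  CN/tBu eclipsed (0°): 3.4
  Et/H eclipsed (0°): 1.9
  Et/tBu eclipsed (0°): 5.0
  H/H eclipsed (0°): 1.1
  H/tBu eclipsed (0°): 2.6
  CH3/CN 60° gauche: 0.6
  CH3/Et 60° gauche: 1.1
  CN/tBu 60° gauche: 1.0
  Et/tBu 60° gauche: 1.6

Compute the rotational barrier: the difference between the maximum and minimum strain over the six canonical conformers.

6.2 kcal/mol

CN at 0° (eclipsed): tBu–CN eclipsed, H–Et eclipsed, CH3–H eclipsed; 3.4 + 1.9 + 1.7 = 7.0 kcal/mol.
CN at 60° (staggered): tBu–CN gauche, CH3–Et gauche; 1.0 + 1.1 = 2.1 kcal/mol.
CN at 120° (eclipsed): tBu–H eclipsed, H–CN eclipsed, CH3–Et eclipsed; 2.6 + 1.2 + 3.3 = 7.1 kcal/mol.
CN at 180° (staggered): tBu–Et gauche, CH3–CN gauche, CH3–Et gauche; 1.6 + 0.6 + 1.1 = 3.3 kcal/mol.
CN at 240° (eclipsed): tBu–Et eclipsed, H–H eclipsed, CH3–CN eclipsed; 5.0 + 1.1 + 2.2 = 8.3 kcal/mol.
CN at 300° (staggered): tBu–CN gauche, tBu–Et gauche, CH3–CN gauche; 1.0 + 1.6 + 0.6 = 3.2 kcal/mol.
Max at 240° (8.3 kcal/mol), min at 60° (2.1 kcal/mol); barrier = 6.2 kcal/mol.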